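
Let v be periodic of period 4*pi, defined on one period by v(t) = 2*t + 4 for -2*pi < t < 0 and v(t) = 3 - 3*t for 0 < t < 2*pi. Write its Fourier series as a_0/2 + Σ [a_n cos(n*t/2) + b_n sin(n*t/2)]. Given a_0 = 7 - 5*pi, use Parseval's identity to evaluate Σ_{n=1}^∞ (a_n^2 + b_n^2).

Parseval: a_0^2/2 + Σ_{n≥1} (a_n^2+b_n^2) = (1/(2*pi)) ∫_{-2*pi}^{2*pi} v(t)^2 dt = -34*pi + 25 + 52*pi**2/3.
Subtract a_0^2/2 = (7 - 5*pi)**2/2: Σ (a_n^2+b_n^2) = 1/2 + pi + 29*pi**2/6.

1/2 + pi + 29*pi**2/6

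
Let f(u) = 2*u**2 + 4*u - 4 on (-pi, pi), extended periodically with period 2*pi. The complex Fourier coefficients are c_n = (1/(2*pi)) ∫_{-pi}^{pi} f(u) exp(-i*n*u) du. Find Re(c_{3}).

Since f is real-valued, Re(c_{3}) = (1/(2*pi)) ∫_{-pi}^{pi} f(u) cos(3*u) du = a_{3}/2.
Integrating by parts twice (tabular method), an antiderivative of (2*u**2 + 4*u - 4) cos(3*u) is 2*u**2*sin(3*u)/3 + 4*u*sin(3*u)/3 + 4*u*cos(3*u)/9 - 40*sin(3*u)/27 + 4*cos(3*u)/9; evaluating from -pi to pi: ∫_{-pi}^{pi} (2*u**2 + 4*u - 4) cos(3*u) du = (-4*pi/9 - 4/9) - (-4/9 + 4*pi/9) = -8*pi/9.
Hence Re(c_{3}) = (1/(2*pi))·(-8*pi/9) = -4/9.

-4/9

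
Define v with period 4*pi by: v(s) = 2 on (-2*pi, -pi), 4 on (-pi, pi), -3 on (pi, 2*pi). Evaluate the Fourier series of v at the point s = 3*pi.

3

s = 3*pi differs from s = -pi by 1 full period(s), and the series is 4*pi-periodic.
At s = -pi the one-sided limits are v(-pi^-) = 2 and v(-pi^+) = 4.
By Dirichlet's theorem the series converges to their average, [(2) + (4)]/2 = 3.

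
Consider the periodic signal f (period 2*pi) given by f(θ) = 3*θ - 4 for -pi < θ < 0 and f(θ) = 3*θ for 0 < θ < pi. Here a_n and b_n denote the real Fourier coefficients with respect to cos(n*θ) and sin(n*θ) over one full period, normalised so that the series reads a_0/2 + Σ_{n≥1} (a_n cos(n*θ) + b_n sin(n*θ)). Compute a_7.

0

a_7 = 1/pi ∫_{-pi}^{pi} f(θ) cos(7*θ) dθ.
Split the integral at the breakpoints.
Integrating by parts (boundary term plus one more integral), an antiderivative of (3*θ - 4) cos(7*θ) is 3*θ*sin(7*θ)/7 - 4*sin(7*θ)/7 + 3*cos(7*θ)/49; evaluating from -pi to 0: ∫_{-pi}^{0} (3*θ - 4) cos(7*θ) dθ = (3/49) - (-3/49) = 6/49.
Integrating by parts (boundary term plus one more integral), an antiderivative of (3*θ) cos(7*θ) is 3*θ*sin(7*θ)/7 + 3*cos(7*θ)/49; evaluating from 0 to pi: ∫_{0}^{pi} (3*θ) cos(7*θ) dθ = (-3/49) - (3/49) = -6/49.
Summing the pieces and multiplying by (1/pi) gives a_7 = 0.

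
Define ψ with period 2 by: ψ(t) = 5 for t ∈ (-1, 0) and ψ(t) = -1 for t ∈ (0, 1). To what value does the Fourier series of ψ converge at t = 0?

2

At t = 0 the one-sided limits are ψ(0^-) = 5 and ψ(0^+) = -1.
By Dirichlet's theorem the series converges to their average, [(5) + (-1)]/2 = 2.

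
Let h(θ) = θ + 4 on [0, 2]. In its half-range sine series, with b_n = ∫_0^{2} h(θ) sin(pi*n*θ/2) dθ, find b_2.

-2/pi

b_2 = ∫_0^{2} (θ + 4) sin(pi*θ) dθ.
Integrating by parts (boundary term plus one more integral), an antiderivative of (θ + 4) sin(pi*θ) is -θ*cos(pi*θ)/pi + sin(pi*θ)/pi**2 - 4*cos(pi*θ)/pi; evaluating from 0 to 2: ∫_{0}^{2} (θ + 4) sin(pi*θ) dθ = (-6/pi) - (-4/pi) = -2/pi.
Hence b_2 = -2/pi.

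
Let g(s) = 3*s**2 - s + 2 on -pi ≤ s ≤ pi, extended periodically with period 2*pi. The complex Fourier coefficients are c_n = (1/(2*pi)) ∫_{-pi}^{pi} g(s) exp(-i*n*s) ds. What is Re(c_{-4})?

3/8

Since g is real-valued, Re(c_{-4}) = (1/(2*pi)) ∫_{-pi}^{pi} g(s) cos(-4*s) ds = a_{4}/2.
Integrating by parts twice (tabular method), an antiderivative of (3*s**2 - s + 2) cos(-4*s) is 3*s**2*sin(4*s)/4 - s*sin(4*s)/4 + 3*s*cos(4*s)/8 + 13*sin(4*s)/32 - cos(4*s)/16; evaluating from -pi to pi: ∫_{-pi}^{pi} (3*s**2 - s + 2) cos(-4*s) ds = (-1/16 + 3*pi/8) - (-3*pi/8 - 1/16) = 3*pi/4.
Hence Re(c_{-4}) = (1/(2*pi))·(3*pi/4) = 3/8.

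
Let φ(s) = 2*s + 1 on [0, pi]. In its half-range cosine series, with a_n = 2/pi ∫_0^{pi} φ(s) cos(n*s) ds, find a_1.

a_1 = 2/pi ∫_0^{pi} (2*s + 1) cos(s) ds.
Integrating by parts (boundary term plus one more integral), an antiderivative of (2*s + 1) cos(s) is 2*s*sin(s) + sin(s) + 2*cos(s); evaluating from 0 to pi: ∫_{0}^{pi} (2*s + 1) cos(s) ds = (-2) - (2) = -4.
Hence a_1 = (2/pi)·(-4) = -8/pi.

-8/pi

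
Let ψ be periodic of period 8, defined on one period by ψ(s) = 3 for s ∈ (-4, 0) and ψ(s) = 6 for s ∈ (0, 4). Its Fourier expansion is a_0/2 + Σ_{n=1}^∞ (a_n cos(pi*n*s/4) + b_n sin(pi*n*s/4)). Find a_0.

9

a_0 = 1/4 ∫_{-4}^{4} ψ(s) ds = 1/4 · (36) = 9.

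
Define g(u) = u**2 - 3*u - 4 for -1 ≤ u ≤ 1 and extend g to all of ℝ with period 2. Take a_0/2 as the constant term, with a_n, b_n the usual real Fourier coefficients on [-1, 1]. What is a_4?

a_4 = ∫_{-1}^{1} g(u) cos(4*pi*u) du.
Integrating by parts twice (tabular method), an antiderivative of (u**2 - 3*u - 4) cos(4*pi*u) is u**2*sin(4*pi*u)/(4*pi) - 3*u*sin(4*pi*u)/(4*pi) + u*cos(4*pi*u)/(8*pi**2) - sin(4*pi*u)/pi - sin(4*pi*u)/(32*pi**3) - 3*cos(4*pi*u)/(16*pi**2); evaluating from -1 to 1: ∫_{-1}^{1} (u**2 - 3*u - 4) cos(4*pi*u) du = (-1/(16*pi**2)) - (-5/(16*pi**2)) = 1/(4*pi**2).
Hence a_4 = 1/(4*pi**2).

1/(4*pi**2)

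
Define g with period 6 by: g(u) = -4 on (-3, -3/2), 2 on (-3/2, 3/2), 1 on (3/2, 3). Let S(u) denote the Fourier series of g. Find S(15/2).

u = 15/2 differs from u = 3/2 by 1 full period(s), and the series is 6-periodic.
At u = 3/2 the one-sided limits are g(3/2^-) = 2 and g(3/2^+) = 1.
By Dirichlet's theorem the series converges to their average, [(2) + (1)]/2 = 3/2.

3/2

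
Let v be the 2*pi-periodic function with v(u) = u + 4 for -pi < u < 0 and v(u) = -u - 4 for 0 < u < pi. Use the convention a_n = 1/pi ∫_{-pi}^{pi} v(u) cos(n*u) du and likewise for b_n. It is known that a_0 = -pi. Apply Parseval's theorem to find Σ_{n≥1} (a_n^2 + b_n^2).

pi**2/6 + 32

Parseval: a_0^2/2 + Σ_{n≥1} (a_n^2+b_n^2) = 1/pi ∫_{-pi}^{pi} v(u)^2 du = 2*pi**2/3 + 32.
Subtract a_0^2/2 = pi**2/2: Σ (a_n^2+b_n^2) = pi**2/6 + 32.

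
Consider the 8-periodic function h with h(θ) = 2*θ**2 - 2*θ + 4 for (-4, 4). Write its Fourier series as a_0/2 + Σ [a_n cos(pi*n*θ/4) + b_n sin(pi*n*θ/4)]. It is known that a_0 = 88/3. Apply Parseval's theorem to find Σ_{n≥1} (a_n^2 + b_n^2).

Parseval: a_0^2/2 + Σ_{n≥1} (a_n^2+b_n^2) = 1/4 ∫_{-4}^{4} h(θ)^2 dθ = 9824/15.
Subtract a_0^2/2 = 3872/9: Σ (a_n^2+b_n^2) = 10112/45.

10112/45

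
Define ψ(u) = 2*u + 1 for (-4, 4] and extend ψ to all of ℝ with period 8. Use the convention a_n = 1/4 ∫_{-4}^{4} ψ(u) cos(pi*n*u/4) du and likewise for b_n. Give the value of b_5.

b_5 = 1/4 ∫_{-4}^{4} ψ(u) sin(5*pi*u/4) du.
Integrating by parts (boundary term plus one more integral), an antiderivative of (2*u + 1) sin(5*pi*u/4) is -8*u*cos(5*pi*u/4)/(5*pi) + 32*sin(5*pi*u/4)/(25*pi**2) - 4*cos(5*pi*u/4)/(5*pi); evaluating from -4 to 4: ∫_{-4}^{4} (2*u + 1) sin(5*pi*u/4) du = (36/(5*pi)) - (-28/(5*pi)) = 64/(5*pi).
Hence b_5 = (1/4)·(64/(5*pi)) = 16/(5*pi).

16/(5*pi)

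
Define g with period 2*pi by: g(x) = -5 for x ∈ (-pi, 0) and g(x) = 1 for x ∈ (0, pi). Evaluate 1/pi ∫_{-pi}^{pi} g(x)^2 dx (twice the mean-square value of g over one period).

1/pi ∫_{-pi}^{pi} g(x)^2 dx = 1/pi · (26*pi) = 26.

26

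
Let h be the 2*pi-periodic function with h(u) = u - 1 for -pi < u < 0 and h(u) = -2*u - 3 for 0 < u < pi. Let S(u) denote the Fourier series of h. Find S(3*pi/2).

u = 3*pi/2 differs from u = -pi/2 by 1 full period(s), and the series is 2*pi-periodic.
h is continuous at u = -pi/2 with value -pi/2 - 1, so the series converges to -pi/2 - 1 there.

-pi/2 - 1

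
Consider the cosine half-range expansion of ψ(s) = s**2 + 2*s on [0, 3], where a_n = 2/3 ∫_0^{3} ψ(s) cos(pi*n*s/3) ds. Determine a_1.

-60/pi**2

a_1 = 2/3 ∫_0^{3} (s**2 + 2*s) cos(pi*s/3) ds.
Integrating by parts twice (tabular method), an antiderivative of (s**2 + 2*s) cos(pi*s/3) is 3*s**2*sin(pi*s/3)/pi + 6*s*sin(pi*s/3)/pi + 18*s*cos(pi*s/3)/pi**2 - 54*sin(pi*s/3)/pi**3 + 18*cos(pi*s/3)/pi**2; evaluating from 0 to 3: ∫_{0}^{3} (s**2 + 2*s) cos(pi*s/3) ds = (-72/pi**2) - (18/pi**2) = -90/pi**2.
Hence a_1 = (2/3)·(-90/pi**2) = -60/pi**2.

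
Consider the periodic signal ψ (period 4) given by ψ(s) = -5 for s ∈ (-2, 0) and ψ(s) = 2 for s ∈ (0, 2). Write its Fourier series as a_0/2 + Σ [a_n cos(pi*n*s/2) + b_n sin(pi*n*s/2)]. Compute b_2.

0

b_2 = 1/2 ∫_{-2}^{2} ψ(s) sin(pi*s) ds.
Split the integral at the breakpoints.
Directly, an antiderivative of (-5) sin(pi*s) is 5*cos(pi*s)/pi; evaluating from -2 to 0: ∫_{-2}^{0} (-5) sin(pi*s) ds = (5/pi) - (5/pi) = 0.
Directly, an antiderivative of (2) sin(pi*s) is -2*cos(pi*s)/pi; evaluating from 0 to 2: ∫_{0}^{2} (2) sin(pi*s) ds = (-2/pi) - (-2/pi) = 0.
Summing the pieces and multiplying by (1/2) gives b_2 = 0.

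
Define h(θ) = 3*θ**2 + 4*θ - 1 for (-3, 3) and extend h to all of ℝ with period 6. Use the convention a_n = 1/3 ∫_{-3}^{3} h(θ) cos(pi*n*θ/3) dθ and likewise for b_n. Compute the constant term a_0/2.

a_0 = 1/3 ∫_{-3}^{3} h(θ) dθ = 1/3 · (48) = 16.
So the constant term a_0/2 = 8.

8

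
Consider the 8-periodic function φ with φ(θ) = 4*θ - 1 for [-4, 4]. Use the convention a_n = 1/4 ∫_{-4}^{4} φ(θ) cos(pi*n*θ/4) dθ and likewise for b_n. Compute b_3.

32/(3*pi)

b_3 = 1/4 ∫_{-4}^{4} φ(θ) sin(3*pi*θ/4) dθ.
Integrating by parts (boundary term plus one more integral), an antiderivative of (4*θ - 1) sin(3*pi*θ/4) is -16*θ*cos(3*pi*θ/4)/(3*pi) + 64*sin(3*pi*θ/4)/(9*pi**2) + 4*cos(3*pi*θ/4)/(3*pi); evaluating from -4 to 4: ∫_{-4}^{4} (4*θ - 1) sin(3*pi*θ/4) dθ = (20/pi) - (-68/(3*pi)) = 128/(3*pi).
Hence b_3 = (1/4)·(128/(3*pi)) = 32/(3*pi).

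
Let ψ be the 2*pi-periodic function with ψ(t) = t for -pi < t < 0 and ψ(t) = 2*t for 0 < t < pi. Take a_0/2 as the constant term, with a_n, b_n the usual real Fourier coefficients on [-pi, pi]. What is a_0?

a_0 = 1/pi ∫_{-pi}^{pi} ψ(t) dt = 1/pi · (pi**2/2) = pi/2.

pi/2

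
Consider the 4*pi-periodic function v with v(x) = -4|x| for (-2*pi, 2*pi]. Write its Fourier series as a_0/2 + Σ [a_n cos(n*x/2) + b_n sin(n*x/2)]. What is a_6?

a_6 = (1/(2*pi)) ∫_{-2*pi}^{2*pi} v(x) cos(3*x) dx.
v is even and cos(3*x) is even, so the integrand is even and a_6 = 1/pi ∫_0^{2*pi} v(x) cos(3*x) dx.
Integrating by parts (boundary term plus one more integral), an antiderivative of (-4*x) cos(3*x) is -4*x*sin(3*x)/3 - 4*cos(3*x)/9; evaluating from 0 to 2*pi: ∫_{0}^{2*pi} (-4*x) cos(3*x) dx = (-4/9) - (-4/9) = 0.
Hence a_6 = (1/pi)·(0) = 0.

0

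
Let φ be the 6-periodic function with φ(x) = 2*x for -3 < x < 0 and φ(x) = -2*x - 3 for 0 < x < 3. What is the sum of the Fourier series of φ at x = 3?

x = 3 differs from x = -3 by 1 full period(s), and the series is 6-periodic.
At x = -3 the one-sided limits are φ(-3^-) = -9 and φ(-3^+) = -6.
By Dirichlet's theorem the series converges to their average, [(-9) + (-6)]/2 = -15/2.

-15/2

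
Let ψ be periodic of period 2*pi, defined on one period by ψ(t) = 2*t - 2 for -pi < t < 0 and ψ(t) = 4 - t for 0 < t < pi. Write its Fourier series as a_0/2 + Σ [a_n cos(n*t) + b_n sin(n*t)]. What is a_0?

2 - 3*pi/2

a_0 = 1/pi ∫_{-pi}^{pi} ψ(t) dt = 1/pi · (pi*(4 - 3*pi)/2) = 2 - 3*pi/2.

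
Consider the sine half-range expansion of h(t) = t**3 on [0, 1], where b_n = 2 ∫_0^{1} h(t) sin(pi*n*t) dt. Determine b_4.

(3 - 8*pi**2)/(16*pi**3)

b_4 = 2 ∫_0^{1} (t**3) sin(4*pi*t) dt.
Integrating by parts three times (tabular method), an antiderivative of (t**3) sin(4*pi*t) is -t**3*cos(4*pi*t)/(4*pi) + 3*t**2*sin(4*pi*t)/(16*pi**2) + 3*t*cos(4*pi*t)/(32*pi**3) - 3*sin(4*pi*t)/(128*pi**4); evaluating from 0 to 1: ∫_{0}^{1} (t**3) sin(4*pi*t) dt = ((3 - 8*pi**2)/(32*pi**3)) - (0) = (3 - 8*pi**2)/(32*pi**3).
Hence b_4 = 2·((3 - 8*pi**2)/(32*pi**3)) = (3 - 8*pi**2)/(16*pi**3).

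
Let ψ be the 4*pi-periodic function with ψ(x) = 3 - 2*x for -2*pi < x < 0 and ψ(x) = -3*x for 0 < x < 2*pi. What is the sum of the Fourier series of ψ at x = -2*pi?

At x = -2*pi the one-sided limits are ψ(-2*pi^-) = -6*pi and ψ(-2*pi^+) = 3 + 4*pi.
By Dirichlet's theorem the series converges to their average, [(-6*pi) + (3 + 4*pi)]/2 = 3/2 - pi.

3/2 - pi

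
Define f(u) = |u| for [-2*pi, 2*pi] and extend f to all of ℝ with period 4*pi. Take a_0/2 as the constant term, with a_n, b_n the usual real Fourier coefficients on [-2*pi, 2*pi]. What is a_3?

a_3 = (1/(2*pi)) ∫_{-2*pi}^{2*pi} f(u) cos(3*u/2) du.
f is even and cos(3*u/2) is even, so the integrand is even and a_3 = 1/pi ∫_0^{2*pi} f(u) cos(3*u/2) du.
Integrating by parts (boundary term plus one more integral), an antiderivative of (u) cos(3*u/2) is 2*u*sin(3*u/2)/3 + 4*cos(3*u/2)/9; evaluating from 0 to 2*pi: ∫_{0}^{2*pi} (u) cos(3*u/2) du = (-4/9) - (4/9) = -8/9.
Hence a_3 = (1/pi)·(-8/9) = -8/(9*pi).

-8/(9*pi)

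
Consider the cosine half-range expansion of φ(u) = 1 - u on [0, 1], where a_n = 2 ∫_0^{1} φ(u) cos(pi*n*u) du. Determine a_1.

4/pi**2

a_1 = 2 ∫_0^{1} (1 - u) cos(pi*u) du.
Integrating by parts (boundary term plus one more integral), an antiderivative of (1 - u) cos(pi*u) is -u*sin(pi*u)/pi + sin(pi*u)/pi - cos(pi*u)/pi**2; evaluating from 0 to 1: ∫_{0}^{1} (1 - u) cos(pi*u) du = (pi**(-2)) - (-1/pi**2) = 2/pi**2.
Hence a_1 = 2·(2/pi**2) = 4/pi**2.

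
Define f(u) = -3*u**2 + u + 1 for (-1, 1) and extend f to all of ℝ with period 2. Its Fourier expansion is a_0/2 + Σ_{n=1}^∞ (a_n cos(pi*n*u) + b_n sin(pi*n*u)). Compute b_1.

b_1 = ∫_{-1}^{1} f(u) sin(pi*u) du.
Integrating by parts twice (tabular method), an antiderivative of (-3*u**2 + u + 1) sin(pi*u) is 3*u**2*cos(pi*u)/pi - 6*u*sin(pi*u)/pi**2 - u*cos(pi*u)/pi + sin(pi*u)/pi**2 - cos(pi*u)/pi - 6*cos(pi*u)/pi**3; evaluating from -1 to 1: ∫_{-1}^{1} (-3*u**2 + u + 1) sin(pi*u) du = ((6 - pi**2)/pi**3) - (-3/pi + 6/pi**3) = 2/pi.
Hence b_1 = 2/pi.

2/pi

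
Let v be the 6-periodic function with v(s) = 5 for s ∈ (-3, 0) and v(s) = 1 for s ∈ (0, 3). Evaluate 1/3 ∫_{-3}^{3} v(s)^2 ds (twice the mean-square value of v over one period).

1/3 ∫_{-3}^{3} v(s)^2 ds = 1/3 · (78) = 26.

26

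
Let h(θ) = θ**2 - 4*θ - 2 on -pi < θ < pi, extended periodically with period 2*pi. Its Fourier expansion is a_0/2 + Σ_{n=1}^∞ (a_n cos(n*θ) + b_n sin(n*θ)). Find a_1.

-4

a_1 = 1/pi ∫_{-pi}^{pi} h(θ) cos(θ) dθ.
Integrating by parts twice (tabular method), an antiderivative of (θ**2 - 4*θ - 2) cos(θ) is θ**2*sin(θ) - 4*θ*sin(θ) + 2*θ*cos(θ) - 4*sin(θ) - 4*cos(θ); evaluating from -pi to pi: ∫_{-pi}^{pi} (θ**2 - 4*θ - 2) cos(θ) dθ = (4 - 2*pi) - (4 + 2*pi) = -4*pi.
Hence a_1 = (1/pi)·(-4*pi) = -4.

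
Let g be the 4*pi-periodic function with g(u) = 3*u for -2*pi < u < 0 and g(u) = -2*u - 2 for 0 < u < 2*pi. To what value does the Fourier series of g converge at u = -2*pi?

At u = -2*pi the one-sided limits are g(-2*pi^-) = -4*pi - 2 and g(-2*pi^+) = -6*pi.
By Dirichlet's theorem the series converges to their average, [(-4*pi - 2) + (-6*pi)]/2 = -5*pi - 1.

-5*pi - 1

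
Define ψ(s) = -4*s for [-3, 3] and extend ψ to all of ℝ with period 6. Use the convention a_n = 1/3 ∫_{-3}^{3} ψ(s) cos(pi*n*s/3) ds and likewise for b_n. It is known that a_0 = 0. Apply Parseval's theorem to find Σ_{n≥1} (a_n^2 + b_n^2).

Parseval: a_0^2/2 + Σ_{n≥1} (a_n^2+b_n^2) = 1/3 ∫_{-3}^{3} ψ(s)^2 ds = 96.
Subtract a_0^2/2 = 0: Σ (a_n^2+b_n^2) = 96.

96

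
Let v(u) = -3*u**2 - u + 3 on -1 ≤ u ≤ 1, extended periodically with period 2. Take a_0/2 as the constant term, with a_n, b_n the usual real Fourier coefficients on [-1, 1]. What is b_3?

-2/(3*pi)

b_3 = ∫_{-1}^{1} v(u) sin(3*pi*u) du.
Integrating by parts twice (tabular method), an antiderivative of (-3*u**2 - u + 3) sin(3*pi*u) is u**2*cos(3*pi*u)/pi - 2*u*sin(3*pi*u)/(3*pi**2) + u*cos(3*pi*u)/(3*pi) - sin(3*pi*u)/(9*pi**2) - cos(3*pi*u)/pi - 2*cos(3*pi*u)/(9*pi**3); evaluating from -1 to 1: ∫_{-1}^{1} (-3*u**2 - u + 3) sin(3*pi*u) du = ((2 - 3*pi**2)/(9*pi**3)) - ((2 + 3*pi**2)/(9*pi**3)) = -2/(3*pi).
Hence b_3 = -2/(3*pi).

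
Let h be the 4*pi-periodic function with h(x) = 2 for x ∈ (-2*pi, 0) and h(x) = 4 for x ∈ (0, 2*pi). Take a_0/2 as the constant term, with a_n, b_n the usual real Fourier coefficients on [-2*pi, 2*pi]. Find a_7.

a_7 = (1/(2*pi)) ∫_{-2*pi}^{2*pi} h(x) cos(7*x/2) dx.
Split the integral at the breakpoints.
Directly, an antiderivative of (2) cos(7*x/2) is 4*sin(7*x/2)/7; evaluating from -2*pi to 0: ∫_{-2*pi}^{0} (2) cos(7*x/2) dx = (0) - (0) = 0.
Directly, an antiderivative of (4) cos(7*x/2) is 8*sin(7*x/2)/7; evaluating from 0 to 2*pi: ∫_{0}^{2*pi} (4) cos(7*x/2) dx = (0) - (0) = 0.
Summing the pieces and multiplying by (1/(2*pi)) gives a_7 = 0.

0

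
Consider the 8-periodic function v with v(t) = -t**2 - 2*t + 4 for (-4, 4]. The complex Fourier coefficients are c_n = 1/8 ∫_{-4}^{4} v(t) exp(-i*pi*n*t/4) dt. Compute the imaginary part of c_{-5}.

-8/(5*pi)

Since v is real-valued, Im(c_{-5}) = -1/8 ∫_{-4}^{4} v(t) sin(-5*pi*t/4) dt = b_{5}/2.
Integrating by parts twice (tabular method), an antiderivative of (-t**2 - 2*t + 4) sin(-5*pi*t/4) is -4*t**2*cos(5*pi*t/4)/(5*pi) + 32*t*sin(5*pi*t/4)/(25*pi**2) - 8*t*cos(5*pi*t/4)/(5*pi) + 32*sin(5*pi*t/4)/(25*pi**2) + 128*cos(5*pi*t/4)/(125*pi**3) + 16*cos(5*pi*t/4)/(5*pi); evaluating from -4 to 4: ∫_{-4}^{4} (-t**2 - 2*t + 4) sin(-5*pi*t/4) dt = (-128/(125*pi**3) + 16/pi) - (16*(-8 + 25*pi**2)/(125*pi**3)) = 64/(5*pi).
Hence Im(c_{-5}) = (-1/8)·(64/(5*pi)) = -8/(5*pi).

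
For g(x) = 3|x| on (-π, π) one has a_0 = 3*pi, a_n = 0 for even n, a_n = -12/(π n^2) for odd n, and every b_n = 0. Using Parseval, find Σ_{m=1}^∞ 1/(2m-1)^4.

Parseval: a_0^2/2 + Σ a_n^2 = (1/π) ∫_{-π}^{π} g(x)^2 dx = 6*pi**2.
Subtract a_0^2/2 = 9*pi**2/2: Σ a_n^2 = 3*pi**2/2.
Only odd n contribute, with a_n^2 = 144/(π^2 n^4), so Σ_{m≥1} 1/(2m-1)^4 = π^2·(3*pi**2/2)/144 = pi**4/96.

pi**4/96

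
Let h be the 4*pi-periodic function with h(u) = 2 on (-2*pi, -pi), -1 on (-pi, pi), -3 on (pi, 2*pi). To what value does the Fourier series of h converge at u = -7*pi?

-2

u = -7*pi differs from u = pi by -2 full period(s), and the series is 4*pi-periodic.
At u = pi the one-sided limits are h(pi^-) = -1 and h(pi^+) = -3.
By Dirichlet's theorem the series converges to their average, [(-1) + (-3)]/2 = -2.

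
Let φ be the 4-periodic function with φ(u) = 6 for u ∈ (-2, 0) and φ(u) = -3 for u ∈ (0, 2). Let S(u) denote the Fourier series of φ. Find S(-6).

u = -6 differs from u = 2 by -2 full period(s), and the series is 4-periodic.
At u = 2 the one-sided limits are φ(2^-) = -3 and φ(2^+) = 6.
By Dirichlet's theorem the series converges to their average, [(-3) + (6)]/2 = 3/2.

3/2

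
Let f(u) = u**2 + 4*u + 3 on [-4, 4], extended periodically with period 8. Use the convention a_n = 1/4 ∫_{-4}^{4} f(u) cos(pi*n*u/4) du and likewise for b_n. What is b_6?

b_6 = 1/4 ∫_{-4}^{4} f(u) sin(3*pi*u/2) du.
Integrating by parts twice (tabular method), an antiderivative of (u**2 + 4*u + 3) sin(3*pi*u/2) is -2*u**2*cos(3*pi*u/2)/(3*pi) + 8*u*sin(3*pi*u/2)/(9*pi**2) - 8*u*cos(3*pi*u/2)/(3*pi) + 16*sin(3*pi*u/2)/(9*pi**2) - 2*cos(3*pi*u/2)/pi + 16*cos(3*pi*u/2)/(27*pi**3); evaluating from -4 to 4: ∫_{-4}^{4} (u**2 + 4*u + 3) sin(3*pi*u/2) du = (2*(8 - 315*pi**2)/(27*pi**3)) - (-2/pi + 16/(27*pi**3)) = -64/(3*pi).
Hence b_6 = (1/4)·(-64/(3*pi)) = -16/(3*pi).

-16/(3*pi)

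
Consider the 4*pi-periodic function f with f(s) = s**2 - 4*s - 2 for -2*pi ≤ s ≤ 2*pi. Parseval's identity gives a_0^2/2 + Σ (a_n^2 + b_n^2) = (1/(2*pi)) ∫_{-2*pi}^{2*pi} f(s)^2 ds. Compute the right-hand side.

8 + 32*pi**2 + 32*pi**4/5

(1/(2*pi)) ∫_{-2*pi}^{2*pi} f(s)^2 ds = (1/(2*pi)) · (16*pi + 64*pi**3 + 64*pi**5/5) = 8 + 32*pi**2 + 32*pi**4/5.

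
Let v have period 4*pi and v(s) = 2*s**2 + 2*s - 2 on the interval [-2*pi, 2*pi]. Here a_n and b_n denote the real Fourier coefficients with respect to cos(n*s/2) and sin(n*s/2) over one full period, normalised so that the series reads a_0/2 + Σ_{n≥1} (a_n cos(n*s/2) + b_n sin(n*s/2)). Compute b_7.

8/7

b_7 = (1/(2*pi)) ∫_{-2*pi}^{2*pi} v(s) sin(7*s/2) ds.
Integrating by parts twice (tabular method), an antiderivative of (2*s**2 + 2*s - 2) sin(7*s/2) is -4*s**2*cos(7*s/2)/7 + 16*s*sin(7*s/2)/49 - 4*s*cos(7*s/2)/7 + 8*sin(7*s/2)/49 + 228*cos(7*s/2)/343; evaluating from -2*pi to 2*pi: ∫_{-2*pi}^{2*pi} (2*s**2 + 2*s - 2) sin(7*s/2) ds = (-228/343 + 8*pi/7 + 16*pi**2/7) - (-8*pi/7 - 228/343 + 16*pi**2/7) = 16*pi/7.
Hence b_7 = (1/(2*pi))·(16*pi/7) = 8/7.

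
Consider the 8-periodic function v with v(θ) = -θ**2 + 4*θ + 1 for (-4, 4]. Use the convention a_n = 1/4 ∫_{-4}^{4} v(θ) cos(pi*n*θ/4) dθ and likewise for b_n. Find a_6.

a_6 = 1/4 ∫_{-4}^{4} v(θ) cos(3*pi*θ/2) dθ.
Integrating by parts twice (tabular method), an antiderivative of (-θ**2 + 4*θ + 1) cos(3*pi*θ/2) is -2*θ**2*sin(3*pi*θ/2)/(3*pi) + 8*θ*sin(3*pi*θ/2)/(3*pi) - 8*θ*cos(3*pi*θ/2)/(9*pi**2) + 16*sin(3*pi*θ/2)/(27*pi**3) + 2*sin(3*pi*θ/2)/(3*pi) + 16*cos(3*pi*θ/2)/(9*pi**2); evaluating from -4 to 4: ∫_{-4}^{4} (-θ**2 + 4*θ + 1) cos(3*pi*θ/2) dθ = (-16/(9*pi**2)) - (16/(3*pi**2)) = -64/(9*pi**2).
Hence a_6 = (1/4)·(-64/(9*pi**2)) = -16/(9*pi**2).

-16/(9*pi**2)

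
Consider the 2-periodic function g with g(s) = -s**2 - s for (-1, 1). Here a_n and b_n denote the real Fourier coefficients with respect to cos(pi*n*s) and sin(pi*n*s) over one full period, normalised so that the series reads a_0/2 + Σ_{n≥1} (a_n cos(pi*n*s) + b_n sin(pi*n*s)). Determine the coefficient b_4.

b_4 = ∫_{-1}^{1} g(s) sin(4*pi*s) ds.
Integrating by parts twice (tabular method), an antiderivative of (-s**2 - s) sin(4*pi*s) is s**2*cos(4*pi*s)/(4*pi) - s*sin(4*pi*s)/(8*pi**2) + s*cos(4*pi*s)/(4*pi) - sin(4*pi*s)/(16*pi**2) - cos(4*pi*s)/(32*pi**3); evaluating from -1 to 1: ∫_{-1}^{1} (-s**2 - s) sin(4*pi*s) ds = ((-1 + 16*pi**2)/(32*pi**3)) - (-1/(32*pi**3)) = 1/(2*pi).
Hence b_4 = 1/(2*pi).

1/(2*pi)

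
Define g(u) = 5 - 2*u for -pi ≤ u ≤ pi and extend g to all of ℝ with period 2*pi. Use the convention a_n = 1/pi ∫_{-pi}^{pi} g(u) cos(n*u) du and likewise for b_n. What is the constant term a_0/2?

a_0 = 1/pi ∫_{-pi}^{pi} g(u) du = 1/pi · (10*pi) = 10.
So the constant term a_0/2 = 5.

5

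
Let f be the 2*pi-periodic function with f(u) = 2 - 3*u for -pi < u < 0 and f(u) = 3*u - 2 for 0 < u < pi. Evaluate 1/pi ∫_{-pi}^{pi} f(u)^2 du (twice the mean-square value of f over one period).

8 + 6*pi**2

1/pi ∫_{-pi}^{pi} f(u)^2 du = 1/pi · (8*pi + 6*pi**3) = 8 + 6*pi**2.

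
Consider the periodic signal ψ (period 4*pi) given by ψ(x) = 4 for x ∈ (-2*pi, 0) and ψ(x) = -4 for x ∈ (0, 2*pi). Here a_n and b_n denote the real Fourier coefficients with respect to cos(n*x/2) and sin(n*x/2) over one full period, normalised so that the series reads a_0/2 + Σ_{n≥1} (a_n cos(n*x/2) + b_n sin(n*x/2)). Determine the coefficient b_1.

b_1 = (1/(2*pi)) ∫_{-2*pi}^{2*pi} ψ(x) sin(x/2) dx.
ψ is odd and sin(x/2) is odd, so the integrand is even and b_1 = 1/pi ∫_0^{2*pi} ψ(x) sin(x/2) dx.
Directly, an antiderivative of (-4) sin(x/2) is 8*cos(x/2); evaluating from 0 to 2*pi: ∫_{0}^{2*pi} (-4) sin(x/2) dx = (-8) - (8) = -16.
Hence b_1 = (1/pi)·(-16) = -16/pi.

-16/pi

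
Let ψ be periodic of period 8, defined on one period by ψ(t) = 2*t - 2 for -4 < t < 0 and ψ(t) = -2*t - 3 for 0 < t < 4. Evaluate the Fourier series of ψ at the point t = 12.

-21/2

t = 12 differs from t = 4 by 1 full period(s), and the series is 8-periodic.
At t = 4 the one-sided limits are ψ(4^-) = -11 and ψ(4^+) = -10.
By Dirichlet's theorem the series converges to their average, [(-11) + (-10)]/2 = -21/2.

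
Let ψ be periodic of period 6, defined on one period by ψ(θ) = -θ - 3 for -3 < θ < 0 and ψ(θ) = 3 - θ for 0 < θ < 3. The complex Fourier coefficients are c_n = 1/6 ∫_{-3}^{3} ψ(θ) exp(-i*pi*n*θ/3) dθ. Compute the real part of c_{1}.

0

Since ψ is real-valued, Re(c_{1}) = 1/6 ∫_{-3}^{3} ψ(θ) cos(pi*θ/3) dθ = a_{1}/2.
(ψ is odd, so the integrand is odd over a symmetric interval and the integral vanishes.)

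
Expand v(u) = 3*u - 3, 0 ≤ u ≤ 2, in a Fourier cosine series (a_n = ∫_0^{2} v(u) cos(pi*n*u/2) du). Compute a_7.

a_7 = ∫_0^{2} (3*u - 3) cos(7*pi*u/2) du.
Integrating by parts (boundary term plus one more integral), an antiderivative of (3*u - 3) cos(7*pi*u/2) is 6*u*sin(7*pi*u/2)/(7*pi) - 6*sin(7*pi*u/2)/(7*pi) + 12*cos(7*pi*u/2)/(49*pi**2); evaluating from 0 to 2: ∫_{0}^{2} (3*u - 3) cos(7*pi*u/2) du = (-12/(49*pi**2)) - (12/(49*pi**2)) = -24/(49*pi**2).
Hence a_7 = -24/(49*pi**2).

-24/(49*pi**2)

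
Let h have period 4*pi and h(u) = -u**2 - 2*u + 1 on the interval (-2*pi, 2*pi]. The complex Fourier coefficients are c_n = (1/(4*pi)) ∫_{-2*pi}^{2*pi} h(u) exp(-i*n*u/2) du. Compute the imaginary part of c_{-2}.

Since h is real-valued, Im(c_{-2}) = -(1/(4*pi)) ∫_{-2*pi}^{2*pi} h(u) sin(-u) du = b_{2}/2.
Integrating by parts twice (tabular method), an antiderivative of (-u**2 - 2*u + 1) sin(-u) is -u**2*cos(u) + 2*u*sin(u) - 2*u*cos(u) + 2*sin(u) + 3*cos(u); evaluating from -2*pi to 2*pi: ∫_{-2*pi}^{2*pi} (-u**2 - 2*u + 1) sin(-u) du = (-4*pi**2 - 4*pi + 3) - (-4*pi**2 + 3 + 4*pi) = -8*pi.
Hence Im(c_{-2}) = (-1/(4*pi))·(-8*pi) = 2.

2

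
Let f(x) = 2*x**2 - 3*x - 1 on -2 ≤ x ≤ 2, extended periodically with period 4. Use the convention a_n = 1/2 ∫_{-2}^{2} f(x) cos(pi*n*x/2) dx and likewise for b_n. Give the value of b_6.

2/pi

b_6 = 1/2 ∫_{-2}^{2} f(x) sin(3*pi*x) dx.
Integrating by parts twice (tabular method), an antiderivative of (2*x**2 - 3*x - 1) sin(3*pi*x) is -2*x**2*cos(3*pi*x)/(3*pi) + 4*x*sin(3*pi*x)/(9*pi**2) + x*cos(3*pi*x)/pi - sin(3*pi*x)/(3*pi**2) + 4*cos(3*pi*x)/(27*pi**3) + cos(3*pi*x)/(3*pi); evaluating from -2 to 2: ∫_{-2}^{2} (2*x**2 - 3*x - 1) sin(3*pi*x) dx = ((4 - 9*pi**2)/(27*pi**3)) - ((4 - 117*pi**2)/(27*pi**3)) = 4/pi.
Hence b_6 = (1/2)·(4/pi) = 2/pi.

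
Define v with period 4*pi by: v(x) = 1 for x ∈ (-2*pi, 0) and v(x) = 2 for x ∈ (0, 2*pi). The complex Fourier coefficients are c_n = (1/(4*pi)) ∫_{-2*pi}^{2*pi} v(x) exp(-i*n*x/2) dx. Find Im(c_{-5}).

Since v is real-valued, Im(c_{-5}) = -(1/(4*pi)) ∫_{-2*pi}^{2*pi} v(x) sin(-5*x/2) dx = b_{5}/2.
Split the integral at the breakpoints.
Directly, an antiderivative of (1) sin(-5*x/2) is 2*cos(5*x/2)/5; evaluating from -2*pi to 0: ∫_{-2*pi}^{0} (1) sin(-5*x/2) dx = (2/5) - (-2/5) = 4/5.
Directly, an antiderivative of (2) sin(-5*x/2) is 4*cos(5*x/2)/5; evaluating from 0 to 2*pi: ∫_{0}^{2*pi} (2) sin(-5*x/2) dx = (-4/5) - (4/5) = -8/5.
So ∫_{-2*pi}^{2*pi} v(x) sin(-5*x/2) dx = -4/5.
Hence Im(c_{-5}) = (-1/(4*pi))·(-4/5) = 1/(5*pi).

1/(5*pi)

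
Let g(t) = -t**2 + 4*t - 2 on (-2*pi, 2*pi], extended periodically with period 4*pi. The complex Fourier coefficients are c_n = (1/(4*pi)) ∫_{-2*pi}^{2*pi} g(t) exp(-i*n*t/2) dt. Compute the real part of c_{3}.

8/9

Since g is real-valued, Re(c_{3}) = (1/(4*pi)) ∫_{-2*pi}^{2*pi} g(t) cos(3*t/2) dt = a_{3}/2.
Integrating by parts twice (tabular method), an antiderivative of (-t**2 + 4*t - 2) cos(3*t/2) is -2*t**2*sin(3*t/2)/3 + 8*t*sin(3*t/2)/3 - 8*t*cos(3*t/2)/9 - 20*sin(3*t/2)/27 + 16*cos(3*t/2)/9; evaluating from -2*pi to 2*pi: ∫_{-2*pi}^{2*pi} (-t**2 + 4*t - 2) cos(3*t/2) dt = (-16/9 + 16*pi/9) - (-16*pi/9 - 16/9) = 32*pi/9.
Hence Re(c_{3}) = (1/(4*pi))·(32*pi/9) = 8/9.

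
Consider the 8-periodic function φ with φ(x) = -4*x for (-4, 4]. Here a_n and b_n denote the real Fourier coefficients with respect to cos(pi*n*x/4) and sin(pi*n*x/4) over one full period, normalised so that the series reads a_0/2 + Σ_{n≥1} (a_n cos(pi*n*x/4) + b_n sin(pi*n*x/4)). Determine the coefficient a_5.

0

a_5 = 1/4 ∫_{-4}^{4} φ(x) cos(5*pi*x/4) dx.
φ is odd and cos(5*pi*x/4) is even, so the integrand is odd over a symmetric interval and the integral vanishes.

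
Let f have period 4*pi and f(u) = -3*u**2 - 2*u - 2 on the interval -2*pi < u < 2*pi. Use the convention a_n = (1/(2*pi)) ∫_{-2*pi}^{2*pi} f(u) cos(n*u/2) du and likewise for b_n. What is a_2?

a_2 = (1/(2*pi)) ∫_{-2*pi}^{2*pi} f(u) cos(u) du.
Integrating by parts twice (tabular method), an antiderivative of (-3*u**2 - 2*u - 2) cos(u) is -3*u**2*sin(u) - 2*u*sin(u) - 6*u*cos(u) + 4*sin(u) - 2*cos(u); evaluating from -2*pi to 2*pi: ∫_{-2*pi}^{2*pi} (-3*u**2 - 2*u - 2) cos(u) du = (-12*pi - 2) - (-2 + 12*pi) = -24*pi.
Hence a_2 = (1/(2*pi))·(-24*pi) = -12.

-12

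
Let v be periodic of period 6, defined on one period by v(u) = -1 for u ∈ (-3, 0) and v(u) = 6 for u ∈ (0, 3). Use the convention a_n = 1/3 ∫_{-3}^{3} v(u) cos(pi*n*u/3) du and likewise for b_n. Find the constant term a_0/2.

a_0 = 1/3 ∫_{-3}^{3} v(u) du = 1/3 · (15) = 5.
So the constant term a_0/2 = 5/2.

5/2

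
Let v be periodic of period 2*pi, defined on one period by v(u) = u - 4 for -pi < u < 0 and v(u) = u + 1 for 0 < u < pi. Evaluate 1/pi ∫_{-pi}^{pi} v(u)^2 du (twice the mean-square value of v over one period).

1/pi ∫_{-pi}^{pi} v(u)^2 du = 1/pi · (pi*(2*pi**2 + 15*pi + 51)/3) = 2*pi**2/3 + 5*pi + 17.

2*pi**2/3 + 5*pi + 17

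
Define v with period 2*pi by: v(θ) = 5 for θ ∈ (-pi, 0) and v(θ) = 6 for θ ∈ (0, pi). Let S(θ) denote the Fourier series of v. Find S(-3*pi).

11/2

θ = -3*pi differs from θ = pi by -2 full period(s), and the series is 2*pi-periodic.
At θ = pi the one-sided limits are v(pi^-) = 6 and v(pi^+) = 5.
By Dirichlet's theorem the series converges to their average, [(6) + (5)]/2 = 11/2.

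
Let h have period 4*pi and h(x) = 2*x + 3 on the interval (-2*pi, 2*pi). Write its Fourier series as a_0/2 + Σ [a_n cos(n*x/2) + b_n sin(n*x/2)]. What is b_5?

b_5 = (1/(2*pi)) ∫_{-2*pi}^{2*pi} h(x) sin(5*x/2) dx.
Integrating by parts (boundary term plus one more integral), an antiderivative of (2*x + 3) sin(5*x/2) is -4*x*cos(5*x/2)/5 + 8*sin(5*x/2)/25 - 6*cos(5*x/2)/5; evaluating from -2*pi to 2*pi: ∫_{-2*pi}^{2*pi} (2*x + 3) sin(5*x/2) dx = (6/5 + 8*pi/5) - (6/5 - 8*pi/5) = 16*pi/5.
Hence b_5 = (1/(2*pi))·(16*pi/5) = 8/5.

8/5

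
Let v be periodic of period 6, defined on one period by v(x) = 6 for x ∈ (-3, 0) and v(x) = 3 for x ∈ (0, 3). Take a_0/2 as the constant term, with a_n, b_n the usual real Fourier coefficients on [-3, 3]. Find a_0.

a_0 = 1/3 ∫_{-3}^{3} v(x) dx = 1/3 · (27) = 9.

9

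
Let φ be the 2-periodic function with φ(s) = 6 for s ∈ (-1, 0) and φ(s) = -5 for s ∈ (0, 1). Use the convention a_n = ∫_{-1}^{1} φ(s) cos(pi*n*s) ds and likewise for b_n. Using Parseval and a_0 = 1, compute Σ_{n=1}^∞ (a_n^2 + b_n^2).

Parseval: a_0^2/2 + Σ_{n≥1} (a_n^2+b_n^2) = ∫_{-1}^{1} φ(s)^2 ds = 61.
Subtract a_0^2/2 = 1/2: Σ (a_n^2+b_n^2) = 121/2.

121/2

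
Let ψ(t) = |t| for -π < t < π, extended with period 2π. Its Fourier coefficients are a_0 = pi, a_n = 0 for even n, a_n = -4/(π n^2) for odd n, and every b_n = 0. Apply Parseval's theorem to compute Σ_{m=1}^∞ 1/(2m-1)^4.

pi**4/96

Parseval: a_0^2/2 + Σ a_n^2 = (1/π) ∫_{-π}^{π} ψ(t)^2 dt = 2*pi**2/3.
Subtract a_0^2/2 = pi**2/2: Σ a_n^2 = pi**2/6.
Only odd n contribute, with a_n^2 = 16/(π^2 n^4), so Σ_{m≥1} 1/(2m-1)^4 = π^2·(pi**2/6)/16 = pi**4/96.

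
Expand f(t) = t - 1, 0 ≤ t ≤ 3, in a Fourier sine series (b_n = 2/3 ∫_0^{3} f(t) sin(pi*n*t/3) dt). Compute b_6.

-1/pi

b_6 = 2/3 ∫_0^{3} (t - 1) sin(2*pi*t) dt.
Integrating by parts (boundary term plus one more integral), an antiderivative of (t - 1) sin(2*pi*t) is -t*cos(2*pi*t)/(2*pi) + sin(2*pi*t)/(4*pi**2) + cos(2*pi*t)/(2*pi); evaluating from 0 to 3: ∫_{0}^{3} (t - 1) sin(2*pi*t) dt = (-1/pi) - (1/(2*pi)) = -3/(2*pi).
Hence b_6 = (2/3)·(-3/(2*pi)) = -1/pi.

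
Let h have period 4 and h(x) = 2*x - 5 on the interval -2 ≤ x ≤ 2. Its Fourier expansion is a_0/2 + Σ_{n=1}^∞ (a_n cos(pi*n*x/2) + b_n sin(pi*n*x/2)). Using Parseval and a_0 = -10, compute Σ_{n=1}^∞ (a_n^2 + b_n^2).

32/3

Parseval: a_0^2/2 + Σ_{n≥1} (a_n^2+b_n^2) = 1/2 ∫_{-2}^{2} h(x)^2 dx = 182/3.
Subtract a_0^2/2 = 50: Σ (a_n^2+b_n^2) = 32/3.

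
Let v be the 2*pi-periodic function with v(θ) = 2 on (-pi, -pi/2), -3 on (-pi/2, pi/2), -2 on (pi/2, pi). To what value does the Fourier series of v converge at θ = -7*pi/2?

θ = -7*pi/2 differs from θ = pi/2 by -2 full period(s), and the series is 2*pi-periodic.
At θ = pi/2 the one-sided limits are v(pi/2^-) = -3 and v(pi/2^+) = -2.
By Dirichlet's theorem the series converges to their average, [(-3) + (-2)]/2 = -5/2.

-5/2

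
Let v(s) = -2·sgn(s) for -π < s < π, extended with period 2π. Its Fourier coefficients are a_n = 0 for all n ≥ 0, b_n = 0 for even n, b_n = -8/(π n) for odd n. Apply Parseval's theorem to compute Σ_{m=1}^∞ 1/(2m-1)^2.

Parseval: Σ b_n^2 = (1/π) ∫_{-π}^{π} v(s)^2 ds = 8.
Only odd n contribute, with b_n^2 = 64/(π^2 n^2), so Σ_{m≥1} 1/(2m-1)^2 = π^2·(8)/64 = pi**2/8.

pi**2/8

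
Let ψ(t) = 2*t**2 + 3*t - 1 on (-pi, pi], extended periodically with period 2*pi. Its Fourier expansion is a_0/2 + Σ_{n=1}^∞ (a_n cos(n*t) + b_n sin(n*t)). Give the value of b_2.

b_2 = 1/pi ∫_{-pi}^{pi} ψ(t) sin(2*t) dt.
Integrating by parts twice (tabular method), an antiderivative of (2*t**2 + 3*t - 1) sin(2*t) is -t**2*cos(2*t) + t*sin(2*t) - 3*t*cos(2*t)/2 + 3*sin(2*t)/4 + cos(2*t); evaluating from -pi to pi: ∫_{-pi}^{pi} (2*t**2 + 3*t - 1) sin(2*t) dt = (-pi**2 - 3*pi/2 + 1) - (-pi**2 + 1 + 3*pi/2) = -3*pi.
Hence b_2 = (1/pi)·(-3*pi) = -3.

-3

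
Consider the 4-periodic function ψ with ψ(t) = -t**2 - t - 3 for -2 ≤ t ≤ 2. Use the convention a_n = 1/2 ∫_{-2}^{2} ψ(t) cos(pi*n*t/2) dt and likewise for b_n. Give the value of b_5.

b_5 = 1/2 ∫_{-2}^{2} ψ(t) sin(5*pi*t/2) dt.
Integrating by parts twice (tabular method), an antiderivative of (-t**2 - t - 3) sin(5*pi*t/2) is 2*t**2*cos(5*pi*t/2)/(5*pi) - 8*t*sin(5*pi*t/2)/(25*pi**2) + 2*t*cos(5*pi*t/2)/(5*pi) - 4*sin(5*pi*t/2)/(25*pi**2) - 16*cos(5*pi*t/2)/(125*pi**3) + 6*cos(5*pi*t/2)/(5*pi); evaluating from -2 to 2: ∫_{-2}^{2} (-t**2 - t - 3) sin(5*pi*t/2) dt = (2*(8 - 225*pi**2)/(125*pi**3)) - (-2/pi + 16/(125*pi**3)) = -8/(5*pi).
Hence b_5 = (1/2)·(-8/(5*pi)) = -4/(5*pi).

-4/(5*pi)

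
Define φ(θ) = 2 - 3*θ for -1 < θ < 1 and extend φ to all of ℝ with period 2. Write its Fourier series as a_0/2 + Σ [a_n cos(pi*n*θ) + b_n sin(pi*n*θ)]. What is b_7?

b_7 = ∫_{-1}^{1} φ(θ) sin(7*pi*θ) dθ.
Integrating by parts (boundary term plus one more integral), an antiderivative of (2 - 3*θ) sin(7*pi*θ) is 3*θ*cos(7*pi*θ)/(7*pi) - 3*sin(7*pi*θ)/(49*pi**2) - 2*cos(7*pi*θ)/(7*pi); evaluating from -1 to 1: ∫_{-1}^{1} (2 - 3*θ) sin(7*pi*θ) dθ = (-1/(7*pi)) - (5/(7*pi)) = -6/(7*pi).
Hence b_7 = -6/(7*pi).

-6/(7*pi)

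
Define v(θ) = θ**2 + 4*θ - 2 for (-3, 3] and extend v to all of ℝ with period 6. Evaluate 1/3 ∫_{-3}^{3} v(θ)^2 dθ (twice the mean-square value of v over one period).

562/5

1/3 ∫_{-3}^{3} v(θ)^2 dθ = 1/3 · (1686/5) = 562/5.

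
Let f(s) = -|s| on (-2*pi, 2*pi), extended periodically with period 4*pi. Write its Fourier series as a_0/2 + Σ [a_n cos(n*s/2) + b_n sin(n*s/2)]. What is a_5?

a_5 = (1/(2*pi)) ∫_{-2*pi}^{2*pi} f(s) cos(5*s/2) ds.
f is even and cos(5*s/2) is even, so the integrand is even and a_5 = 1/pi ∫_0^{2*pi} f(s) cos(5*s/2) ds.
Integrating by parts (boundary term plus one more integral), an antiderivative of (-s) cos(5*s/2) is -2*s*sin(5*s/2)/5 - 4*cos(5*s/2)/25; evaluating from 0 to 2*pi: ∫_{0}^{2*pi} (-s) cos(5*s/2) ds = (4/25) - (-4/25) = 8/25.
Hence a_5 = (1/pi)·(8/25) = 8/(25*pi).

8/(25*pi)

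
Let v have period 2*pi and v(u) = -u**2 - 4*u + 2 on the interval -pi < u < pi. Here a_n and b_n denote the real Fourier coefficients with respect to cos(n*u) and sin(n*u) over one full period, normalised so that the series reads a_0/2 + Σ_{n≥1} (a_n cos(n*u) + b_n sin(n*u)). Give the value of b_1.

b_1 = 1/pi ∫_{-pi}^{pi} v(u) sin(u) du.
Integrating by parts twice (tabular method), an antiderivative of (-u**2 - 4*u + 2) sin(u) is u**2*cos(u) - 2*u*sin(u) + 4*u*cos(u) - 4*sin(u) - 4*cos(u); evaluating from -pi to pi: ∫_{-pi}^{pi} (-u**2 - 4*u + 2) sin(u) du = (-4*pi - pi**2 + 4) - (-pi**2 + 4 + 4*pi) = -8*pi.
Hence b_1 = (1/pi)·(-8*pi) = -8.

-8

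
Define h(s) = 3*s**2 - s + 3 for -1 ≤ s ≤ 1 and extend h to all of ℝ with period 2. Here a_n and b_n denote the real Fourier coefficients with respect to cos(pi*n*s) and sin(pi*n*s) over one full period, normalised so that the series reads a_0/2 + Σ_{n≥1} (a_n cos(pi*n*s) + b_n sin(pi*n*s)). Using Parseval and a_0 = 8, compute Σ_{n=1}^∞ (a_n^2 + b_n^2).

Parseval: a_0^2/2 + Σ_{n≥1} (a_n^2+b_n^2) = ∫_{-1}^{1} h(s)^2 ds = 514/15.
Subtract a_0^2/2 = 32: Σ (a_n^2+b_n^2) = 34/15.

34/15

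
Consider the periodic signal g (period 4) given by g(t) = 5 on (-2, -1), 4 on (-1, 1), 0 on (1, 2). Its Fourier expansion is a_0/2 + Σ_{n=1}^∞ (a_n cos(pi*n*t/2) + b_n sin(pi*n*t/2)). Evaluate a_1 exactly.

a_1 = 1/2 ∫_{-2}^{2} g(t) cos(pi*t/2) dt.
Split the integral at the breakpoints.
Directly, an antiderivative of (5) cos(pi*t/2) is 10*sin(pi*t/2)/pi; evaluating from -2 to -1: ∫_{-2}^{-1} (5) cos(pi*t/2) dt = (-10/pi) - (0) = -10/pi.
Directly, an antiderivative of (4) cos(pi*t/2) is 8*sin(pi*t/2)/pi; evaluating from -1 to 1: ∫_{-1}^{1} (4) cos(pi*t/2) dt = (8/pi) - (-8/pi) = 16/pi.
∫_{1}^{2} (0) cos(pi*t/2) dt = 0.
Summing the pieces and multiplying by (1/2) gives a_1 = 3/pi.

3/pi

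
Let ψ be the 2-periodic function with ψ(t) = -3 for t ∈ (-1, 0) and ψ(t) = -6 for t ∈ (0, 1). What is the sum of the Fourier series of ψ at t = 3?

-9/2

t = 3 differs from t = -1 by 2 full period(s), and the series is 2-periodic.
At t = -1 the one-sided limits are ψ(-1^-) = -6 and ψ(-1^+) = -3.
By Dirichlet's theorem the series converges to their average, [(-6) + (-3)]/2 = -9/2.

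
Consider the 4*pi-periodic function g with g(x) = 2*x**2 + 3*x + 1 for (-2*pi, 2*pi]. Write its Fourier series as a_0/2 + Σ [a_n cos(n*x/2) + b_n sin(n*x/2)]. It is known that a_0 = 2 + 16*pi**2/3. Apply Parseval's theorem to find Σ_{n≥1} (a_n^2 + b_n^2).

Parseval: a_0^2/2 + Σ_{n≥1} (a_n^2+b_n^2) = (1/(2*pi)) ∫_{-2*pi}^{2*pi} g(x)^2 dx = 2 + 104*pi**2/3 + 128*pi**4/5.
Subtract a_0^2/2 = 2*(3 + 8*pi**2)**2/9: Σ (a_n^2+b_n^2) = pi**2*(24 + 512*pi**2/45).

pi**2*(24 + 512*pi**2/45)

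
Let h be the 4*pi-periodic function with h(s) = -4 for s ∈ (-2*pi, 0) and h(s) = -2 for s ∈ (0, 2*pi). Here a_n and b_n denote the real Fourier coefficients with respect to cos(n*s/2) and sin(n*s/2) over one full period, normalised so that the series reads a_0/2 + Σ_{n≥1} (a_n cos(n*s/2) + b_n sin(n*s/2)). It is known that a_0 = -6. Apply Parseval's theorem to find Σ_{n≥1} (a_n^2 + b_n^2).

Parseval: a_0^2/2 + Σ_{n≥1} (a_n^2+b_n^2) = (1/(2*pi)) ∫_{-2*pi}^{2*pi} h(s)^2 ds = 20.
Subtract a_0^2/2 = 18: Σ (a_n^2+b_n^2) = 2.

2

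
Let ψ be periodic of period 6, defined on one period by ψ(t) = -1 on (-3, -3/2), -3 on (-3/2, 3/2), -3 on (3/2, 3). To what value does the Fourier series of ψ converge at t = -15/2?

t = -15/2 differs from t = -3/2 by -1 full period(s), and the series is 6-periodic.
At t = -3/2 the one-sided limits are ψ(-3/2^-) = -1 and ψ(-3/2^+) = -3.
By Dirichlet's theorem the series converges to their average, [(-1) + (-3)]/2 = -2.

-2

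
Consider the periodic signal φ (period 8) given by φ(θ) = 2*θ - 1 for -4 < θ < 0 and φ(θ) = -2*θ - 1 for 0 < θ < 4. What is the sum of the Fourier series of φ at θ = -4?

φ is continuous at θ = -4 with value -9, so the series converges to -9 there.

-9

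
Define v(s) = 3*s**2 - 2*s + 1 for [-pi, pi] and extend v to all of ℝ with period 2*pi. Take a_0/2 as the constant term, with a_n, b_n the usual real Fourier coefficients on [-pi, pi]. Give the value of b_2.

2

b_2 = 1/pi ∫_{-pi}^{pi} v(s) sin(2*s) ds.
Integrating by parts twice (tabular method), an antiderivative of (3*s**2 - 2*s + 1) sin(2*s) is -3*s**2*cos(2*s)/2 + 3*s*sin(2*s)/2 + s*cos(2*s) - sin(2*s)/2 + cos(2*s)/4; evaluating from -pi to pi: ∫_{-pi}^{pi} (3*s**2 - 2*s + 1) sin(2*s) ds = (-3*pi**2/2 + 1/4 + pi) - (-3*pi**2/2 - pi + 1/4) = 2*pi.
Hence b_2 = (1/pi)·(2*pi) = 2.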